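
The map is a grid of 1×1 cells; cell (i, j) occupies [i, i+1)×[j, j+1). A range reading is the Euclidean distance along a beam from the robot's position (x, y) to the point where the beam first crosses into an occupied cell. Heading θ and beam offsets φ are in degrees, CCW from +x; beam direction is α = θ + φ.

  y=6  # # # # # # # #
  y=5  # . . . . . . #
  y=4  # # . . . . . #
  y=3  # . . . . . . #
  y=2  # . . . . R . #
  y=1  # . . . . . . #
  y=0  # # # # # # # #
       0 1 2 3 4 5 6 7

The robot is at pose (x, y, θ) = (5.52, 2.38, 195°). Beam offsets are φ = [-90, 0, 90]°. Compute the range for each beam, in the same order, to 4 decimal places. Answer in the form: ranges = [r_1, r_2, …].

beam 1: φ=-90°, α=105°
  dir = (cos 105°, sin 105°) = (-0.2588, 0.9659); from cell (5,2)
  next x-line at t=2.0091, next y-line at t=0.6419; Δt_x=3.8637, Δt_y=1.0353
    y: enter (5,3) at t=0.6419
    y: enter (5,4) at t=1.6771
    x: enter (4,4) at t=2.0091
    y: enter (4,5) at t=2.7124
    y: enter (4,6) at t=3.7477 ← occupied
  → r_1 = 3.7477
beam 2: φ=0°, α=195°
  dir = (cos 195°, sin 195°) = (-0.9659, -0.2588); from cell (5,2)
  next x-line at t=0.5383, next y-line at t=1.4682; Δt_x=1.0353, Δt_y=3.8637
    x: enter (4,2) at t=0.5383
    y: enter (4,1) at t=1.4682
    x: enter (3,1) at t=1.5736
    x: enter (2,1) at t=2.6089
    x: enter (1,1) at t=3.6442
    x: enter (0,1) at t=4.6794 ← occupied
  → r_2 = 4.6794
beam 3: φ=90°, α=285°
  dir = (cos 285°, sin 285°) = (0.2588, -0.9659); from cell (5,2)
  next x-line at t=1.8546, next y-line at t=0.3934; Δt_x=3.8637, Δt_y=1.0353
    y: enter (5,1) at t=0.3934
    y: enter (5,0) at t=1.4287 ← occupied
  → r_3 = 1.4287

ranges = [3.7477, 4.6794, 1.4287]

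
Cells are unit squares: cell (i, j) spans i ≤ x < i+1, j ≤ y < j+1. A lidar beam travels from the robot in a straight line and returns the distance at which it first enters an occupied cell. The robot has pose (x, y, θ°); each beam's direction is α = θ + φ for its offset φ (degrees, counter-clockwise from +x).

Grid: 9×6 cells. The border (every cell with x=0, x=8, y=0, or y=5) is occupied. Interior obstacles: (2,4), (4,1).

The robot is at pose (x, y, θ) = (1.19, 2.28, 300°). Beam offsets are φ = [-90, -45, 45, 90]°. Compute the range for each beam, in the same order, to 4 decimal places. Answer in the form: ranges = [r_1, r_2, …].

beam 1: φ=-90°, α=210°
  d=(-0.8660,-0.5000)  start (1,2)  tX=0.2194 tY=0.5600  stride 1/|dx|=1.1547 1/|dy|=2.0000
    cross x-line → (0,2), t=0.2194 (wall)
  → r_1 = 0.2194
beam 2: φ=-45°, α=255°
  d=(-0.2588,-0.9659)  start (1,2)  tX=0.7341 tY=0.2899  stride 1/|dx|=3.8637 1/|dy|=1.0353
    cross y-line → (1,1), t=0.2899
    cross x-line → (0,1), t=0.7341 (wall)
  → r_2 = 0.7341
beam 3: φ=45°, α=345°
  d=(0.9659,-0.2588)  start (1,2)  tX=0.8386 tY=1.0818  stride 1/|dx|=1.0353 1/|dy|=3.8637
    cross x-line → (2,2), t=0.8386
    cross y-line → (2,1), t=1.0818
    cross x-line → (3,1), t=1.8738
    cross x-line → (4,1), t=2.9091 (wall)
  → r_3 = 2.9091
beam 4: φ=90°, α=30°
  d=(0.8660,0.5000)  start (1,2)  tX=0.9353 tY=1.4400  stride 1/|dx|=1.1547 1/|dy|=2.0000
    cross x-line → (2,2), t=0.9353
    cross y-line → (2,3), t=1.4400
    cross x-line → (3,3), t=2.0900
    cross x-line → (4,3), t=3.2447
    cross y-line → (4,4), t=3.4400
    cross x-line → (5,4), t=4.3994
    cross y-line → (5,5), t=5.4400 (wall)
  → r_4 = 5.4400

ranges = [0.2194, 0.7341, 2.9091, 5.4400]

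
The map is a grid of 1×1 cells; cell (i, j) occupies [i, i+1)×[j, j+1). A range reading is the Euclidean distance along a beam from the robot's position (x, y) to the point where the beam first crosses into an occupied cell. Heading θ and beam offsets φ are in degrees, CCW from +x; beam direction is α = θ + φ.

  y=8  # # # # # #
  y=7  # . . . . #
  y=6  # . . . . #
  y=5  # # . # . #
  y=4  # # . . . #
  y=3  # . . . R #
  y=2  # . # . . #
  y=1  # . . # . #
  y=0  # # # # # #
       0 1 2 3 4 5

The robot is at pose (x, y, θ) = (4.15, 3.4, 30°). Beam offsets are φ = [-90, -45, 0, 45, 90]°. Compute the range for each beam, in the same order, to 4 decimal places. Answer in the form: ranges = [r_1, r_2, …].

ranges = [1.7000, 0.8800, 0.9815, 3.2841, 1.8475]

beam 1: φ=-90°, α=300°
  direction (0.5000, -0.8660); cell (4,3); t to first gridline: x 1.7000, y 0.4619 (then +2.0000 / +1.1547)
    (4,2) via y @ 0.4619
    (4,1) via y @ 1.6166
    (5,1) via x @ 1.7000  # hit
  → r_1 = 1.7000
beam 2: φ=-45°, α=345°
  direction (0.9659, -0.2588); cell (4,3); t to first gridline: x 0.8800, y 1.5455 (then +1.0353 / +3.8637)
    (5,3) via x @ 0.8800  # hit
  → r_2 = 0.8800
beam 3: φ=0°, α=30°
  direction (0.8660, 0.5000); cell (4,3); t to first gridline: x 0.9815, y 1.2000 (then +1.1547 / +2.0000)
    (5,3) via x @ 0.9815  # hit
  → r_3 = 0.9815
beam 4: φ=45°, α=75°
  direction (0.2588, 0.9659); cell (4,3); t to first gridline: x 3.2841, y 0.6212 (then +3.8637 / +1.0353)
    (4,4) via y @ 0.6212
    (4,5) via y @ 1.6564
    (4,6) via y @ 2.6917
    (5,6) via x @ 3.2841  # hit
  → r_4 = 3.2841
beam 5: φ=90°, α=120°
  direction (-0.5000, 0.8660); cell (4,3); t to first gridline: x 0.3000, y 0.6928 (then +2.0000 / +1.1547)
    (3,3) via x @ 0.3000
    (3,4) via y @ 0.6928
    (3,5) via y @ 1.8475  # hit
  → r_5 = 1.8475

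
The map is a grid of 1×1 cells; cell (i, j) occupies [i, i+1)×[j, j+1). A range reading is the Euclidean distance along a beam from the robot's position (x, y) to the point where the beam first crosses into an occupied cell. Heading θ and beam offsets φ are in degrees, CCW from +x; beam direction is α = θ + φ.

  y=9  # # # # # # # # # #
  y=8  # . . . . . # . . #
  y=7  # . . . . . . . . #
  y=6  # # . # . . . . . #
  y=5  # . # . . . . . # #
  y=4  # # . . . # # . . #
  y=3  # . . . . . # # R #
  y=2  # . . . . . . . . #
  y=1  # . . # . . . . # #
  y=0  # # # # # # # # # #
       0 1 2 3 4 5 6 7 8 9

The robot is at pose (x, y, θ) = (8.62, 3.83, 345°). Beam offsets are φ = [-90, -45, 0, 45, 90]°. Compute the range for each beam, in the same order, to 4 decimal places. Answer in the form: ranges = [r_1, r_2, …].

ranges = [1.8946, 0.7600, 0.3934, 0.4388, 1.2113]

beam 1: φ=-90°, α=255°
  cosα=-0.2588 sinα=-0.9659 | (8,3) | tMaxX 2.3955 tMaxY 0.8593 | tΔX 3.8637 tΔY 1.0353
    t=0.8593 [y] (8,2)
    t=1.8946 [y] (8,1) — stop
  → r_1 = 1.8946
beam 2: φ=-45°, α=300°
  cosα=0.5000 sinα=-0.8660 | (8,3) | tMaxX 0.7600 tMaxY 0.9584 | tΔX 2.0000 tΔY 1.1547
    t=0.7600 [x] (9,3) — stop
  → r_2 = 0.7600
beam 3: φ=0°, α=345°
  cosα=0.9659 sinα=-0.2588 | (8,3) | tMaxX 0.3934 tMaxY 3.2069 | tΔX 1.0353 tΔY 3.8637
    t=0.3934 [x] (9,3) — stop
  → r_3 = 0.3934
beam 4: φ=45°, α=30°
  cosα=0.8660 sinα=0.5000 | (8,3) | tMaxX 0.4388 tMaxY 0.3400 | tΔX 1.1547 tΔY 2.0000
    t=0.3400 [y] (8,4)
    t=0.4388 [x] (9,4) — stop
  → r_4 = 0.4388
beam 5: φ=90°, α=75°
  cosα=0.2588 sinα=0.9659 | (8,3) | tMaxX 1.4682 tMaxY 0.1760 | tΔX 3.8637 tΔY 1.0353
    t=0.1760 [y] (8,4)
    t=1.2113 [y] (8,5) — stop
  → r_5 = 1.2113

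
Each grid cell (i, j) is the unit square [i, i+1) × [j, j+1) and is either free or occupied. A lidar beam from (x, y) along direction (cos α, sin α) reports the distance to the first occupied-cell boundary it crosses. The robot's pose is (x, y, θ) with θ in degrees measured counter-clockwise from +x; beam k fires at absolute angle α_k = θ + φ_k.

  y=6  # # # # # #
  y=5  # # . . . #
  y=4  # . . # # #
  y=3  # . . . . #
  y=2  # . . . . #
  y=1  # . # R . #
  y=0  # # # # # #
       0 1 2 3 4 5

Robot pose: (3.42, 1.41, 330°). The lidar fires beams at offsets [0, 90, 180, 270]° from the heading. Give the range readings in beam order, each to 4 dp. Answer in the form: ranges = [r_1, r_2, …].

ranges = [0.8200, 2.9907, 0.4850, 0.4734]

beam 1: φ=0°, α=330°
  d=(0.8660,-0.5000)  start (3,1)  tX=0.6697 tY=0.8200  stride 1/|dx|=1.1547 1/|dy|=2.0000
    cross x-line → (4,1), t=0.6697
    cross y-line → (4,0), t=0.8200 (wall)
  → r_1 = 0.8200
beam 2: φ=90°, α=60°
  d=(0.5000,0.8660)  start (3,1)  tX=1.1600 tY=0.6813  stride 1/|dx|=2.0000 1/|dy|=1.1547
    cross y-line → (3,2), t=0.6813
    cross x-line → (4,2), t=1.1600
    cross y-line → (4,3), t=1.8360
    cross y-line → (4,4), t=2.9907 (wall)
  → r_2 = 2.9907
beam 3: φ=180°, α=150°
  d=(-0.8660,0.5000)  start (3,1)  tX=0.4850 tY=1.1800  stride 1/|dx|=1.1547 1/|dy|=2.0000
    cross x-line → (2,1), t=0.4850 (wall)
  → r_3 = 0.4850
beam 4: φ=270°, α=240°
  d=(-0.5000,-0.8660)  start (3,1)  tX=0.8400 tY=0.4734  stride 1/|dx|=2.0000 1/|dy|=1.1547
    cross y-line → (3,0), t=0.4734 (wall)
  → r_4 = 0.4734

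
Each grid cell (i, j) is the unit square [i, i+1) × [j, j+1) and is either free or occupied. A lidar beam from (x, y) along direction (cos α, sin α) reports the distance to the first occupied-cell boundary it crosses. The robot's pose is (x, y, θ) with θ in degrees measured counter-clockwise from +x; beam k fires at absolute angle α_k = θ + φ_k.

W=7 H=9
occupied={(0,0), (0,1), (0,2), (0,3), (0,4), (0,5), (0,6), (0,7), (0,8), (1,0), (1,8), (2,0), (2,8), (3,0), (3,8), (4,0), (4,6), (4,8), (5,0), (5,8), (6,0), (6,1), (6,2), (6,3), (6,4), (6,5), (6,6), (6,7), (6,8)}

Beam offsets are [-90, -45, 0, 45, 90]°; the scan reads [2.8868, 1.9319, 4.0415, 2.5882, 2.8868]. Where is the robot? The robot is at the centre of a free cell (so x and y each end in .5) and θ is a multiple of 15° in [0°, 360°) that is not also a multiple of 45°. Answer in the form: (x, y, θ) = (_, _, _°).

(x, y, θ) = (3.5, 4.5, 120°)

Enumerate (i+0.5, j+0.5, θ) over the 34 free cells and 16 admissible headings. For each, cast all 5 beams and compare to the given ranges.
  (5.5, 4.5, 165°): beam 1 = 1.9319 ≠ 2.8868 ✗
  (1.5, 3.5, 210°): beam 1 = 1.0000 ≠ 2.8868 ✗
  (2.5, 4.5, 15°): beam 1 = 3.6235 ≠ 2.8868 ✗
  (5.5, 5.5, 240°): beam 1 = 1.0000 ≠ 2.8868 ✗
  …
  (3.5, 4.5, 120°): r_1=2.8868, r_2=1.9319, r_3=4.0415, r_4=2.5882, r_5=2.8868 — all match ✓
Unique over the lattice → pose = (3.5, 4.5, 120°).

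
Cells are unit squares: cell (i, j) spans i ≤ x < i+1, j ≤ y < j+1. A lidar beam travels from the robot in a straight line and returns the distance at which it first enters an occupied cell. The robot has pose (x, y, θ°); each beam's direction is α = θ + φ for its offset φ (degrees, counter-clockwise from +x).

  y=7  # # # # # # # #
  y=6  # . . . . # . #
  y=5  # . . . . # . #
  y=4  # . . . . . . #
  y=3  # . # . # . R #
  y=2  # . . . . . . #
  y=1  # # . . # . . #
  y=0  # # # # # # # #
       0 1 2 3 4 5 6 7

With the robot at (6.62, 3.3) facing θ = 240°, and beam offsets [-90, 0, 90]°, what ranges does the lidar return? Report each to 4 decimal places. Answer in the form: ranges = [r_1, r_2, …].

ranges = [6.4894, 2.6558, 0.4388]

beam 1: φ=-90°, α=150°
  direction (-0.8660, 0.5000); cell (6,3); t to first gridline: x 0.7159, y 1.4000 (then +1.1547 / +2.0000)
    (5,3) via x @ 0.7159
    (5,4) via y @ 1.4000
    (4,4) via x @ 1.8706
    (3,4) via x @ 3.0253
    (3,5) via y @ 3.4000
    (2,5) via x @ 4.1800
    (1,5) via x @ 5.3347
    (1,6) via y @ 5.4000
    (0,6) via x @ 6.4894  # hit
  → r_1 = 6.4894
beam 2: φ=0°, α=240°
  direction (-0.5000, -0.8660); cell (6,3); t to first gridline: x 1.2400, y 0.3464 (then +2.0000 / +1.1547)
    (6,2) via y @ 0.3464
    (5,2) via x @ 1.2400
    (5,1) via y @ 1.5011
    (5,0) via y @ 2.6558  # hit
  → r_2 = 2.6558
beam 3: φ=90°, α=330°
  direction (0.8660, -0.5000); cell (6,3); t to first gridline: x 0.4388, y 0.6000 (then +1.1547 / +2.0000)
    (7,3) via x @ 0.4388  # hit
  → r_3 = 0.4388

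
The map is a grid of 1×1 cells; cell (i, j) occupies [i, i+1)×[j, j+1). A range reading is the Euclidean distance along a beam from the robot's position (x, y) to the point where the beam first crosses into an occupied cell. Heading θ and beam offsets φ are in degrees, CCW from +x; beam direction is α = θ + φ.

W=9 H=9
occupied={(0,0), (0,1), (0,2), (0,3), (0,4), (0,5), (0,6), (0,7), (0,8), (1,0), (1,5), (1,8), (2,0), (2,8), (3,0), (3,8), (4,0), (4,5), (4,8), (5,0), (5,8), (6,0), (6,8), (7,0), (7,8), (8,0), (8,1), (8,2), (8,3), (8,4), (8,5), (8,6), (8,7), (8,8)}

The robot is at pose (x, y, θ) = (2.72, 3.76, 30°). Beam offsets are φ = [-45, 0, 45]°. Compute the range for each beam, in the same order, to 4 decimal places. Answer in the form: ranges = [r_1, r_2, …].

ranges = [5.4663, 2.4800, 4.3896]

beam 1: φ=-45°, α=345°
  d=(0.9659,-0.2588)  start (2,3)  tX=0.2899 tY=2.9364  stride 1/|dx|=1.0353 1/|dy|=3.8637
    cross x-line → (3,3), t=0.2899
    cross x-line → (4,3), t=1.3252
    cross x-line → (5,3), t=2.3604
    cross y-line → (5,2), t=2.9364
    cross x-line → (6,2), t=3.3957
    cross x-line → (7,2), t=4.4310
    cross x-line → (8,2), t=5.4663 (wall)
  → r_1 = 5.4663
beam 2: φ=0°, α=30°
  d=(0.8660,0.5000)  start (2,3)  tX=0.3233 tY=0.4800  stride 1/|dx|=1.1547 1/|dy|=2.0000
    cross x-line → (3,3), t=0.3233
    cross y-line → (3,4), t=0.4800
    cross x-line → (4,4), t=1.4780
    cross y-line → (4,5), t=2.4800 (wall)
  → r_2 = 2.4800
beam 3: φ=45°, α=75°
  d=(0.2588,0.9659)  start (2,3)  tX=1.0818 tY=0.2485  stride 1/|dx|=3.8637 1/|dy|=1.0353
    cross y-line → (2,4), t=0.2485
    cross x-line → (3,4), t=1.0818
    cross y-line → (3,5), t=1.2837
    cross y-line → (3,6), t=2.3190
    cross y-line → (3,7), t=3.3543
    cross y-line → (3,8), t=4.3896 (wall)
  → r_3 = 4.3896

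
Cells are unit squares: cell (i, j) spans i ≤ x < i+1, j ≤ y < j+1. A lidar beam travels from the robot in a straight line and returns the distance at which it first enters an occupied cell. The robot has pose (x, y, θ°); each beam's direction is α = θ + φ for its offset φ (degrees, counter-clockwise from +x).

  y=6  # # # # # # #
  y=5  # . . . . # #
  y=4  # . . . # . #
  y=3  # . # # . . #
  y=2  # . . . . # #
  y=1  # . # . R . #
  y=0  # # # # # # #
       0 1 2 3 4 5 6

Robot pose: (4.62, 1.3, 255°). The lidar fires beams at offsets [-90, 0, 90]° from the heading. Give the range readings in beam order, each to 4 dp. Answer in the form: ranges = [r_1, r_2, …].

beam 1: φ=-90°, α=165°
  dir = (cos 165°, sin 165°) = (-0.9659, 0.2588); from cell (4,1)
  next x-line at t=0.6419, next y-line at t=2.7046; Δt_x=1.0353, Δt_y=3.8637
    x: enter (3,1) at t=0.6419
    x: enter (2,1) at t=1.6771 ← occupied
  → r_1 = 1.6771
beam 2: φ=0°, α=255°
  dir = (cos 255°, sin 255°) = (-0.2588, -0.9659); from cell (4,1)
  next x-line at t=2.3955, next y-line at t=0.3106; Δt_x=3.8637, Δt_y=1.0353
    y: enter (4,0) at t=0.3106 ← occupied
  → r_2 = 0.3106
beam 3: φ=90°, α=345°
  dir = (cos 345°, sin 345°) = (0.9659, -0.2588); from cell (4,1)
  next x-line at t=0.3934, next y-line at t=1.1591; Δt_x=1.0353, Δt_y=3.8637
    x: enter (5,1) at t=0.3934
    y: enter (5,0) at t=1.1591 ← occupied
  → r_3 = 1.1591

ranges = [1.6771, 0.3106, 1.1591]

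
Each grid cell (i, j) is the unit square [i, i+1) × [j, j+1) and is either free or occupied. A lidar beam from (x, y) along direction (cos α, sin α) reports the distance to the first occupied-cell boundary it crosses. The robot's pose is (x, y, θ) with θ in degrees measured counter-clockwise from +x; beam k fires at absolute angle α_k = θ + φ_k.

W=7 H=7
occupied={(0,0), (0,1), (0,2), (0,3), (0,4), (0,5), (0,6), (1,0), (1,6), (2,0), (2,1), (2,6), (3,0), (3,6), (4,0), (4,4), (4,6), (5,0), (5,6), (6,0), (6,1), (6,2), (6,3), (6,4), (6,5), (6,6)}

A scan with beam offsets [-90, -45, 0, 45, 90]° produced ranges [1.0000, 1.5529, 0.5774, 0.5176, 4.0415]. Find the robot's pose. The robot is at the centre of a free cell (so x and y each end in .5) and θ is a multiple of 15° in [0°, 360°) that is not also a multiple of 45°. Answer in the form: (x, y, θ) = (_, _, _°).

(x, y, θ) = (5.5, 4.5, 150°)

The pose lattice has 23·16 = 368 candidates. Test each by forward raycasting.
  (5.5, 2.5, 255°): beam 1 = 4.6587 ≠ 1.0000 ✗
  (2.5, 3.5, 105°): beam 1 = 1.9319 ≠ 1.0000 ✗
  (2.5, 3.5, 120°): beam 1 = 1.7321 ≠ 1.0000 ✗
  (3.5, 3.5, 330°): beam 1 = 1.7321 ≠ 1.0000 ✗
  (1.5, 3.5, 210°): beam 2 = 0.5176 ≠ 1.5529 ✗
  …
  (5.5, 4.5, 150°): r_1=1.0000, r_2=1.5529, r_3=0.5774, r_4=0.5176, r_5=4.0415 — all match ✓
Unique over the lattice → pose = (5.5, 4.5, 150°).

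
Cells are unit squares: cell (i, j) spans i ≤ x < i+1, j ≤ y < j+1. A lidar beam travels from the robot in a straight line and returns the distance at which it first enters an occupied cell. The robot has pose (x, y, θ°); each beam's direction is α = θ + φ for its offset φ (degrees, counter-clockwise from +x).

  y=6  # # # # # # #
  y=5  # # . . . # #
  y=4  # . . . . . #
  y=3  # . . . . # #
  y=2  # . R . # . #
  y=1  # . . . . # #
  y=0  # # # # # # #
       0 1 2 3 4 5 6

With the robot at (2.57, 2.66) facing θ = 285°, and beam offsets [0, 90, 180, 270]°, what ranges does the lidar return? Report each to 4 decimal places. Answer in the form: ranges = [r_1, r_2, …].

beam 1: φ=0°, α=285°
  d=(0.2588,-0.9659)  start (2,2)  tX=1.6614 tY=0.6833  stride 1/|dx|=3.8637 1/|dy|=1.0353
    cross y-line → (2,1), t=0.6833
    cross x-line → (3,1), t=1.6614
    cross y-line → (3,0), t=1.7186 (wall)
  → r_1 = 1.7186
beam 2: φ=90°, α=15°
  d=(0.9659,0.2588)  start (2,2)  tX=0.4452 tY=1.3137  stride 1/|dx|=1.0353 1/|dy|=3.8637
    cross x-line → (3,2), t=0.4452
    cross y-line → (3,3), t=1.3137
    cross x-line → (4,3), t=1.4804
    cross x-line → (5,3), t=2.5157 (wall)
  → r_2 = 2.5157
beam 3: φ=180°, α=105°
  d=(-0.2588,0.9659)  start (2,2)  tX=2.2023 tY=0.3520  stride 1/|dx|=3.8637 1/|dy|=1.0353
    cross y-line → (2,3), t=0.3520
    cross y-line → (2,4), t=1.3873
    cross x-line → (1,4), t=2.2023
    cross y-line → (1,5), t=2.4225 (wall)
  → r_3 = 2.4225
beam 4: φ=270°, α=195°
  d=(-0.9659,-0.2588)  start (2,2)  tX=0.5901 tY=2.5500  stride 1/|dx|=1.0353 1/|dy|=3.8637
    cross x-line → (1,2), t=0.5901
    cross x-line → (0,2), t=1.6254 (wall)
  → r_4 = 1.6254

ranges = [1.7186, 2.5157, 2.4225, 1.6254]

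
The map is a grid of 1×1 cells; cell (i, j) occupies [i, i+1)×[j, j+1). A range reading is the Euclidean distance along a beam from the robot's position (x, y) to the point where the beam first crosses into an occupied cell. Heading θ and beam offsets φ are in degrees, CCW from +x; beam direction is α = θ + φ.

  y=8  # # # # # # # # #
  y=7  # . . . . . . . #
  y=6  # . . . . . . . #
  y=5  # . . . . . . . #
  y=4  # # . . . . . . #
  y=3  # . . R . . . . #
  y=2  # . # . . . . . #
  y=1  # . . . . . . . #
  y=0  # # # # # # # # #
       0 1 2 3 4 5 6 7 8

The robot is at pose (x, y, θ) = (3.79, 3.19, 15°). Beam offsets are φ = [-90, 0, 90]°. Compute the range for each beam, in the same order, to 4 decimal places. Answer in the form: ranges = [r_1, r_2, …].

beam 1: φ=-90°, α=285°
  direction (0.2588, -0.9659); cell (3,3); t to first gridline: x 0.8114, y 0.1967 (then +3.8637 / +1.0353)
    (3,2) via y @ 0.1967
    (4,2) via x @ 0.8114
    (4,1) via y @ 1.2320
    (4,0) via y @ 2.2673  # hit
  → r_1 = 2.2673
beam 2: φ=0°, α=15°
  direction (0.9659, 0.2588); cell (3,3); t to first gridline: x 0.2174, y 3.1296 (then +1.0353 / +3.8637)
    (4,3) via x @ 0.2174
    (5,3) via x @ 1.2527
    (6,3) via x @ 2.2880
    (6,4) via y @ 3.1296
    (7,4) via x @ 3.3232
    (8,4) via x @ 4.3585  # hit
  → r_2 = 4.3585
beam 3: φ=90°, α=105°
  direction (-0.2588, 0.9659); cell (3,3); t to first gridline: x 3.0523, y 0.8386 (then +3.8637 / +1.0353)
    (3,4) via y @ 0.8386
    (3,5) via y @ 1.8738
    (3,6) via y @ 2.9091
    (2,6) via x @ 3.0523
    (2,7) via y @ 3.9444
    (2,8) via y @ 4.9797  # hit
  → r_3 = 4.9797

ranges = [2.2673, 4.3585, 4.9797]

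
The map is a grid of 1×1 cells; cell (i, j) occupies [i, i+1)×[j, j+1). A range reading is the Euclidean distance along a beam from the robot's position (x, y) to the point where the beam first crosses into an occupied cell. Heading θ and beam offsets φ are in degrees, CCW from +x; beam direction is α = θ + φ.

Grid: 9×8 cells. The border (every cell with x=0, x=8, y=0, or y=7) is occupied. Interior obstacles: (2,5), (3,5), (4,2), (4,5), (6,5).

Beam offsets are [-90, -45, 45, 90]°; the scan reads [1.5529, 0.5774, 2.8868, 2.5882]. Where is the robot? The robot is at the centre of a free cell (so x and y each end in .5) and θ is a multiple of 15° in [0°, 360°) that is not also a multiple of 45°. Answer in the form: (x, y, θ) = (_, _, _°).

(x, y, θ) = (3.5, 2.5, 15°)

Candidates: 37 free-cell centres × 16 headings = 592 poses. Raycast each; keep the one whose scan matches to 4 dp.
  (2.5, 6.5, 105°): beam 1 = 1.9319 ≠ 1.5529 ✗
  (7.5, 5.5, 210°): beam 1 = 1.7321 ≠ 1.5529 ✗
  (2.5, 2.5, 285°): beam 2 = 1.7321 ≠ 0.5774 ✗
  (4.5, 4.5, 345°): beam 2 = 4.0415 ≠ 0.5774 ✗
  …
  (3.5, 2.5, 15°): r_1=1.5529, r_2=0.5774, r_3=2.8868, r_4=2.5882 — all match ✓
Unique over the lattice → pose = (3.5, 2.5, 15°).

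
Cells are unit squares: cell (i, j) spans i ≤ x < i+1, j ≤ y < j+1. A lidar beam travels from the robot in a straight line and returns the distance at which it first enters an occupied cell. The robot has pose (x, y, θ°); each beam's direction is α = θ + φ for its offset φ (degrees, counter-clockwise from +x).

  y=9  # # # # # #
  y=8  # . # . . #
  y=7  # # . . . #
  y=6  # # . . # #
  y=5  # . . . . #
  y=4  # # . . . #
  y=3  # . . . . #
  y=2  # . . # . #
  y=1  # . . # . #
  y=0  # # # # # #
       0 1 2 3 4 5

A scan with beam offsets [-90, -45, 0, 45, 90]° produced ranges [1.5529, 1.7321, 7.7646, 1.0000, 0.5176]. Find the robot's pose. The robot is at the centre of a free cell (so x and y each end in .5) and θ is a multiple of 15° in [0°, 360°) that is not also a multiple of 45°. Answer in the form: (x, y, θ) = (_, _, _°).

Candidates: 25 free-cell centres × 16 headings = 400 poses. Raycast each; keep the one whose scan matches to 4 dp.
  (4.5, 4.5, 330°): beam 1 = 1.7321 ≠ 1.5529 ✗
  (4.5, 2.5, 240°): beam 1 = 0.5774 ≠ 1.5529 ✗
  (1.5, 2.5, 195°): beam 2 = 0.5774 ≠ 1.7321 ✗
  …
  (1.5, 1.5, 75°): r_1=1.5529, r_2=1.7321, r_3=7.7646, r_4=1.0000, r_5=0.5176 — all match ✓
Only this pose fits every beam.

(x, y, θ) = (1.5, 1.5, 75°)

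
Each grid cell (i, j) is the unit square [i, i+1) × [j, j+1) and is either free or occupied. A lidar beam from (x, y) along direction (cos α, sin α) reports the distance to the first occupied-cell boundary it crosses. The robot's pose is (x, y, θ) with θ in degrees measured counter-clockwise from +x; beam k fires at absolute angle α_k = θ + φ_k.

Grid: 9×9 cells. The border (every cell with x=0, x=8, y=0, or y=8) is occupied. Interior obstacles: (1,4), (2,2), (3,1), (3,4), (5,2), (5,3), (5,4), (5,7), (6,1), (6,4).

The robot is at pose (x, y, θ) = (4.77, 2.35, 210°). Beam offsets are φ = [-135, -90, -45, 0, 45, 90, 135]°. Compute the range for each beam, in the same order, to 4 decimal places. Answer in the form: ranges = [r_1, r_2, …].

beam 1: φ=-135°, α=75°
  direction (0.2588, 0.9659); cell (4,2); t to first gridline: x 0.8887, y 0.6729 (then +3.8637 / +1.0353)
    (4,3) via y @ 0.6729
    (5,3) via x @ 0.8887  # hit
  → r_1 = 0.8887
beam 2: φ=-90°, α=120°
  direction (-0.5000, 0.8660); cell (4,2); t to first gridline: x 1.5400, y 0.7506 (then +2.0000 / +1.1547)
    (4,3) via y @ 0.7506
    (3,3) via x @ 1.5400
    (3,4) via y @ 1.9053  # hit
  → r_2 = 1.9053
beam 3: φ=-45°, α=165°
  direction (-0.9659, 0.2588); cell (4,2); t to first gridline: x 0.7972, y 2.5114 (then +1.0353 / +3.8637)
    (3,2) via x @ 0.7972
    (2,2) via x @ 1.8324  # hit
  → r_3 = 1.8324
beam 4: φ=0°, α=210°
  direction (-0.8660, -0.5000); cell (4,2); t to first gridline: x 0.8891, y 0.7000 (then +1.1547 / +2.0000)
    (4,1) via y @ 0.7000
    (3,1) via x @ 0.8891  # hit
  → r_4 = 0.8891
beam 5: φ=45°, α=255°
  direction (-0.2588, -0.9659); cell (4,2); t to first gridline: x 2.9751, y 0.3623 (then +3.8637 / +1.0353)
    (4,1) via y @ 0.3623
    (4,0) via y @ 1.3976  # hit
  → r_5 = 1.3976
beam 6: φ=90°, α=300°
  direction (0.5000, -0.8660); cell (4,2); t to first gridline: x 0.4600, y 0.4041 (then +2.0000 / +1.1547)
    (4,1) via y @ 0.4041
    (5,1) via x @ 0.4600
    (5,0) via y @ 1.5588  # hit
  → r_6 = 1.5588
beam 7: φ=135°, α=345°
  direction (0.9659, -0.2588); cell (4,2); t to first gridline: x 0.2381, y 1.3523 (then +1.0353 / +3.8637)
    (5,2) via x @ 0.2381  # hit
  → r_7 = 0.2381

ranges = [0.8887, 1.9053, 1.8324, 0.8891, 1.3976, 1.5588, 0.2381]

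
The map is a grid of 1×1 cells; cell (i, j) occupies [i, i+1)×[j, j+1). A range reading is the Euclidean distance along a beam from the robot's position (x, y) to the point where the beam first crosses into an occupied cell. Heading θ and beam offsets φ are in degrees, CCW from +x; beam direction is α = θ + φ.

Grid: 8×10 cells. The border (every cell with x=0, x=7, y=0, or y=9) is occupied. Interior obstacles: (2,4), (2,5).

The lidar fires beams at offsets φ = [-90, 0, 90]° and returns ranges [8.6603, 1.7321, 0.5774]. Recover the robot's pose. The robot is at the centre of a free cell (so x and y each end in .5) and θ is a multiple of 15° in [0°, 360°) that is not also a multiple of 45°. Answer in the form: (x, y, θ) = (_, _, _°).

Candidates: 46 free-cell centres × 16 headings = 736 poses. Raycast each; keep the one whose scan matches to 4 dp.
  (5.5, 8.5, 300°): beam 1 = 5.1962 ≠ 8.6603 ✗
  (3.5, 7.5, 330°): beam 1 = 1.7321 ≠ 8.6603 ✗
  (6.5, 6.5, 15°): beam 1 = 1.9319 ≠ 8.6603 ✗
  (4.5, 2.5, 60°): beam 1 = 2.8868 ≠ 8.6603 ✗
  …
  (2.5, 1.5, 150°): r_1=8.6603, r_2=1.7321, r_3=0.5774 — all match ✓
Only this pose fits every beam.

(x, y, θ) = (2.5, 1.5, 150°)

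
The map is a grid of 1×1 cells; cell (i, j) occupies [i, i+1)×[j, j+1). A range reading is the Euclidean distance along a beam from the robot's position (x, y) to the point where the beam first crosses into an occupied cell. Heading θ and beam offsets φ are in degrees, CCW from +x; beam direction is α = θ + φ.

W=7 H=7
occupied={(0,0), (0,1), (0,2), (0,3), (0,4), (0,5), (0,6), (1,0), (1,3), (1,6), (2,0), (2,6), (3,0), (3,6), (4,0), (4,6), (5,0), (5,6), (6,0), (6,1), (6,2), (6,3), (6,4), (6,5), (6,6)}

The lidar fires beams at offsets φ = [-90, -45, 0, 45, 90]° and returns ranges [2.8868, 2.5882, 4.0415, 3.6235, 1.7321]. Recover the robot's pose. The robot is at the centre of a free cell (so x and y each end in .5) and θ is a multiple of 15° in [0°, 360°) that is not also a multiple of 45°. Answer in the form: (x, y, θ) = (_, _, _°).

(x, y, θ) = (3.5, 2.5, 60°)

Candidates: 24 free-cell centres × 16 headings = 384 poses. Raycast each; keep the one whose scan matches to 4 dp.
  (3.5, 5.5, 150°): beam 1 = 0.5774 ≠ 2.8868 ✗
  (5.5, 1.5, 330°): beam 1 = 0.5774 ≠ 2.8868 ✗
  (5.5, 2.5, 15°): beam 1 = 1.5529 ≠ 2.8868 ✗
  (1.5, 5.5, 345°): beam 1 = 1.5529 ≠ 2.8868 ✗
  (2.5, 5.5, 240°): beam 1 = 1.0000 ≠ 2.8868 ✗
  …
  (3.5, 2.5, 60°): r_1=2.8868, r_2=2.5882, r_3=4.0415, r_4=3.6235, r_5=1.7321 — all match ✓
Only this pose fits every beam.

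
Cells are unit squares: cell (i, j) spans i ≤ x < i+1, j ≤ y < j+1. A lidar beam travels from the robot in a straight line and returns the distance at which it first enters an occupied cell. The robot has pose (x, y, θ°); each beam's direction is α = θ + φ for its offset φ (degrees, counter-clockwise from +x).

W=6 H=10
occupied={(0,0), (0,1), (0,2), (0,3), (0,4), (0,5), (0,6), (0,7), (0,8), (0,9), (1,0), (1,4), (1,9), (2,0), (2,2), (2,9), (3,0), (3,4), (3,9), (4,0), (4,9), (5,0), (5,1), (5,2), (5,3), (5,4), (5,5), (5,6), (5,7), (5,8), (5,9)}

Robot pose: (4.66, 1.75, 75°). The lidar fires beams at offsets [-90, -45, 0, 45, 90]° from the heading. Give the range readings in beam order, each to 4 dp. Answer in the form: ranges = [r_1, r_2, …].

ranges = [0.3520, 0.3926, 1.3137, 2.5981, 1.7186]

beam 1: φ=-90°, α=345°
  d=(0.9659,-0.2588)  start (4,1)  tX=0.3520 tY=2.8978  stride 1/|dx|=1.0353 1/|dy|=3.8637
    cross x-line → (5,1), t=0.3520 (wall)
  → r_1 = 0.3520
beam 2: φ=-45°, α=30°
  d=(0.8660,0.5000)  start (4,1)  tX=0.3926 tY=0.5000  stride 1/|dx|=1.1547 1/|dy|=2.0000
    cross x-line → (5,1), t=0.3926 (wall)
  → r_2 = 0.3926
beam 3: φ=0°, α=75°
  d=(0.2588,0.9659)  start (4,1)  tX=1.3137 tY=0.2588  stride 1/|dx|=3.8637 1/|dy|=1.0353
    cross y-line → (4,2), t=0.2588
    cross y-line → (4,3), t=1.2941
    cross x-line → (5,3), t=1.3137 (wall)
  → r_3 = 1.3137
beam 4: φ=45°, α=120°
  d=(-0.5000,0.8660)  start (4,1)  tX=1.3200 tY=0.2887  stride 1/|dx|=2.0000 1/|dy|=1.1547
    cross y-line → (4,2), t=0.2887
    cross x-line → (3,2), t=1.3200
    cross y-line → (3,3), t=1.4434
    cross y-line → (3,4), t=2.5981 (wall)
  → r_4 = 2.5981
beam 5: φ=90°, α=165°
  d=(-0.9659,0.2588)  start (4,1)  tX=0.6833 tY=0.9659  stride 1/|dx|=1.0353 1/|dy|=3.8637
    cross x-line → (3,1), t=0.6833
    cross y-line → (3,2), t=0.9659
    cross x-line → (2,2), t=1.7186 (wall)
  → r_5 = 1.7186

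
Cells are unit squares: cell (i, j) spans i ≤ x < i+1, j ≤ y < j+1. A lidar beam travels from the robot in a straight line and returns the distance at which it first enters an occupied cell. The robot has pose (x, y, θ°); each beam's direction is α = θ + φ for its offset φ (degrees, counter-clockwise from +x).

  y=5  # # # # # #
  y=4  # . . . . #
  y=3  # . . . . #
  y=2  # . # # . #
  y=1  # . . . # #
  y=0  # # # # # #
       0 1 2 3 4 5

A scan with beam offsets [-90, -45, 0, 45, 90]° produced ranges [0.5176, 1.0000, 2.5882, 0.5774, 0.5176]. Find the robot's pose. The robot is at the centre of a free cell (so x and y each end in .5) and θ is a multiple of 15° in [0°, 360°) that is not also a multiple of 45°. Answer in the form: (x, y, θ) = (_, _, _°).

(x, y, θ) = (4.5, 2.5, 105°)

The pose lattice has 13·16 = 208 candidates. Test each by forward raycasting.
  (2.5, 4.5, 120°): beam 1 = 1.0000 ≠ 0.5176 ✗
  (3.5, 4.5, 195°): beam 4 = 1.7321 ≠ 0.5774 ✗
  (4.5, 4.5, 165°): beam 2 = 0.5774 ≠ 1.0000 ✗
  …
  (4.5, 2.5, 105°): r_1=0.5176, r_2=1.0000, r_3=2.5882, r_4=0.5774, r_5=0.5176 — all match ✓
No second candidate reproduces the full scan.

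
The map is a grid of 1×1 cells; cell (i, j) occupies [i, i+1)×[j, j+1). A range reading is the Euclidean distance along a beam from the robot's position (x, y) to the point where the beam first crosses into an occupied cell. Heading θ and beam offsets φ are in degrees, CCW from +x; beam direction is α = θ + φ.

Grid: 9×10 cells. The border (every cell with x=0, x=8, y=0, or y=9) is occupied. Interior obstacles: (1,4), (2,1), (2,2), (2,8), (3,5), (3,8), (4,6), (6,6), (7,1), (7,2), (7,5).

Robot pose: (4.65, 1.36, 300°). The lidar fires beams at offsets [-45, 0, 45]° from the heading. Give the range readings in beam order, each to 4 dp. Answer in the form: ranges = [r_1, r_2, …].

beam 1: φ=-45°, α=255°
  direction (-0.2588, -0.9659); cell (4,1); t to first gridline: x 2.5114, y 0.3727 (then +3.8637 / +1.0353)
    (4,0) via y @ 0.3727  # hit
  → r_1 = 0.3727
beam 2: φ=0°, α=300°
  direction (0.5000, -0.8660); cell (4,1); t to first gridline: x 0.7000, y 0.4157 (then +2.0000 / +1.1547)
    (4,0) via y @ 0.4157  # hit
  → r_2 = 0.4157
beam 3: φ=45°, α=345°
  direction (0.9659, -0.2588); cell (4,1); t to first gridline: x 0.3623, y 1.3909 (then +1.0353 / +3.8637)
    (5,1) via x @ 0.3623
    (5,0) via y @ 1.3909  # hit
  → r_3 = 1.3909

ranges = [0.3727, 0.4157, 1.3909]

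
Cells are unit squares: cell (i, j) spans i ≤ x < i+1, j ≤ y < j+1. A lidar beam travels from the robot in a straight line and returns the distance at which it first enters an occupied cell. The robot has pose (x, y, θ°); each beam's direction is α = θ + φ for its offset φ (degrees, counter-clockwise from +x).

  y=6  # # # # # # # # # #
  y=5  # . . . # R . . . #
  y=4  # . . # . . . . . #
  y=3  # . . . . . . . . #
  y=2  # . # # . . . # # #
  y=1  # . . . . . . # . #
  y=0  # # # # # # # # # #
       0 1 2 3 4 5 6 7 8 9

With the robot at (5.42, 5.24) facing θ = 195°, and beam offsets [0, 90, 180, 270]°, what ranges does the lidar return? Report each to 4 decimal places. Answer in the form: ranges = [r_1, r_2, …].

beam 1: φ=0°, α=195°
  dir = (cos 195°, sin 195°) = (-0.9659, -0.2588); from cell (5,5)
  next x-line at t=0.4348, next y-line at t=0.9273; Δt_x=1.0353, Δt_y=3.8637
    x: enter (4,5) at t=0.4348 ← occupied
  → r_1 = 0.4348
beam 2: φ=90°, α=285°
  dir = (cos 285°, sin 285°) = (0.2588, -0.9659); from cell (5,5)
  next x-line at t=2.2409, next y-line at t=0.2485; Δt_x=3.8637, Δt_y=1.0353
    y: enter (5,4) at t=0.2485
    y: enter (5,3) at t=1.2837
    x: enter (6,3) at t=2.2409
    y: enter (6,2) at t=2.3190
    y: enter (6,1) at t=3.3543
    y: enter (6,0) at t=4.3896 ← occupied
  → r_2 = 4.3896
beam 3: φ=180°, α=15°
  dir = (cos 15°, sin 15°) = (0.9659, 0.2588); from cell (5,5)
  next x-line at t=0.6005, next y-line at t=2.9364; Δt_x=1.0353, Δt_y=3.8637
    x: enter (6,5) at t=0.6005
    x: enter (7,5) at t=1.6357
    x: enter (8,5) at t=2.6710
    y: enter (8,6) at t=2.9364 ← occupied
  → r_3 = 2.9364
beam 4: φ=270°, α=105°
  dir = (cos 105°, sin 105°) = (-0.2588, 0.9659); from cell (5,5)
  next x-line at t=1.6228, next y-line at t=0.7868; Δt_x=3.8637, Δt_y=1.0353
    y: enter (5,6) at t=0.7868 ← occupied
  → r_4 = 0.7868

ranges = [0.4348, 4.3896, 2.9364, 0.7868]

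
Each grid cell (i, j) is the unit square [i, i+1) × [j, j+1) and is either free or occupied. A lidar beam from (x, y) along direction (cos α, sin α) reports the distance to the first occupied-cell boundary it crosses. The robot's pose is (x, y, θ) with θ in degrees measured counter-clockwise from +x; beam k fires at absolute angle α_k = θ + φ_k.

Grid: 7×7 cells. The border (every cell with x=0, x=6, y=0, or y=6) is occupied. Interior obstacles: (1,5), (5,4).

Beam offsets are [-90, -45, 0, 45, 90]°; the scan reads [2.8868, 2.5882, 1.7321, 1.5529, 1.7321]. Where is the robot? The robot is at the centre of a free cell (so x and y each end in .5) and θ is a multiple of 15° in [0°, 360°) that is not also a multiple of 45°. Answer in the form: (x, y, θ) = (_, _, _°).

The pose lattice has 23·16 = 368 candidates. Test each by forward raycasting.
  (4.5, 3.5, 255°): beam 1 = 3.6235 ≠ 2.8868 ✗
  (3.5, 4.5, 330°): beam 1 = 4.0415 ≠ 2.8868 ✗
  (4.5, 3.5, 240°): beam 1 = 3.0000 ≠ 2.8868 ✗
  …
  (2.5, 3.5, 120°): r_1=2.8868, r_2=2.5882, r_3=1.7321, r_4=1.5529, r_5=1.7321 — all match ✓
No second candidate reproduces the full scan.

(x, y, θ) = (2.5, 3.5, 120°)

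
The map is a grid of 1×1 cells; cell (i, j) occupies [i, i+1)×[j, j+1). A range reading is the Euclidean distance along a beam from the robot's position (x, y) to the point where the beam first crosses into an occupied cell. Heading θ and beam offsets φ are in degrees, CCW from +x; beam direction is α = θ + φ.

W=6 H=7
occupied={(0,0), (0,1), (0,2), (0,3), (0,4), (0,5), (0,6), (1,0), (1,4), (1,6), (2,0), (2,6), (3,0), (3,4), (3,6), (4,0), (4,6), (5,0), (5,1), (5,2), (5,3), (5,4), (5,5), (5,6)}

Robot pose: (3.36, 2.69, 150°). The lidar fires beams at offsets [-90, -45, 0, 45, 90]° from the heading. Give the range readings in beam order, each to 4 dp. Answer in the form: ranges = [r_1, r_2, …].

ranges = [3.2800, 1.3562, 2.6200, 2.4433, 1.9514]

beam 1: φ=-90°, α=60°
  cosα=0.5000 sinα=0.8660 | (3,2) | tMaxX 1.2800 tMaxY 0.3580 | tΔX 2.0000 tΔY 1.1547
    t=0.3580 [y] (3,3)
    t=1.2800 [x] (4,3)
    t=1.5127 [y] (4,4)
    t=2.6674 [y] (4,5)
    t=3.2800 [x] (5,5) — stop
  → r_1 = 3.2800
beam 2: φ=-45°, α=105°
  cosα=-0.2588 sinα=0.9659 | (3,2) | tMaxX 1.3909 tMaxY 0.3209 | tΔX 3.8637 tΔY 1.0353
    t=0.3209 [y] (3,3)
    t=1.3562 [y] (3,4) — stop
  → r_2 = 1.3562
beam 3: φ=0°, α=150°
  cosα=-0.8660 sinα=0.5000 | (3,2) | tMaxX 0.4157 tMaxY 0.6200 | tΔX 1.1547 tΔY 2.0000
    t=0.4157 [x] (2,2)
    t=0.6200 [y] (2,3)
    t=1.5704 [x] (1,3)
    t=2.6200 [y] (1,4) — stop
  → r_3 = 2.6200
beam 4: φ=45°, α=195°
  cosα=-0.9659 sinα=-0.2588 | (3,2) | tMaxX 0.3727 tMaxY 2.6660 | tΔX 1.0353 tΔY 3.8637
    t=0.3727 [x] (2,2)
    t=1.4080 [x] (1,2)
    t=2.4433 [x] (0,2) — stop
  → r_4 = 2.4433
beam 5: φ=90°, α=240°
  cosα=-0.5000 sinα=-0.8660 | (3,2) | tMaxX 0.7200 tMaxY 0.7967 | tΔX 2.0000 tΔY 1.1547
    t=0.7200 [x] (2,2)
    t=0.7967 [y] (2,1)
    t=1.9514 [y] (2,0) — stop
  → r_5 = 1.9514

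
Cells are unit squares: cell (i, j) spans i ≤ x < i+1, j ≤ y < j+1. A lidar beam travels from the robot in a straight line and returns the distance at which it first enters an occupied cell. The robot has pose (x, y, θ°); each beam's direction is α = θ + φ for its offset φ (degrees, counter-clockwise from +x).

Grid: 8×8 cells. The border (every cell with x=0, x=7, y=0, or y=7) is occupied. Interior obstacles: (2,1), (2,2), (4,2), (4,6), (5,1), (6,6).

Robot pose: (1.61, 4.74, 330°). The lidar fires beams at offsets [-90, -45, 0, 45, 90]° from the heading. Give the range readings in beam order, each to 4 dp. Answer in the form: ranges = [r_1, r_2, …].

beam 1: φ=-90°, α=240°
  dir = (cos 240°, sin 240°) = (-0.5000, -0.8660); from cell (1,4)
  next x-line at t=1.2200, next y-line at t=0.8545; Δt_x=2.0000, Δt_y=1.1547
    y: enter (1,3) at t=0.8545
    x: enter (0,3) at t=1.2200 ← occupied
  → r_1 = 1.2200
beam 2: φ=-45°, α=285°
  dir = (cos 285°, sin 285°) = (0.2588, -0.9659); from cell (1,4)
  next x-line at t=1.5068, next y-line at t=0.7661; Δt_x=3.8637, Δt_y=1.0353
    y: enter (1,3) at t=0.7661
    x: enter (2,3) at t=1.5068
    y: enter (2,2) at t=1.8014 ← occupied
  → r_2 = 1.8014
beam 3: φ=0°, α=330°
  dir = (cos 330°, sin 330°) = (0.8660, -0.5000); from cell (1,4)
  next x-line at t=0.4503, next y-line at t=1.4800; Δt_x=1.1547, Δt_y=2.0000
    x: enter (2,4) at t=0.4503
    y: enter (2,3) at t=1.4800
    x: enter (3,3) at t=1.6050
    x: enter (4,3) at t=2.7597
    y: enter (4,2) at t=3.4800 ← occupied
  → r_3 = 3.4800
beam 4: φ=45°, α=15°
  dir = (cos 15°, sin 15°) = (0.9659, 0.2588); from cell (1,4)
  next x-line at t=0.4038, next y-line at t=1.0046; Δt_x=1.0353, Δt_y=3.8637
    x: enter (2,4) at t=0.4038
    y: enter (2,5) at t=1.0046
    x: enter (3,5) at t=1.4390
    x: enter (4,5) at t=2.4743
    x: enter (5,5) at t=3.5096
    x: enter (6,5) at t=4.5449
    y: enter (6,6) at t=4.8683 ← occupied
  → r_4 = 4.8683
beam 5: φ=90°, α=60°
  dir = (cos 60°, sin 60°) = (0.5000, 0.8660); from cell (1,4)
  next x-line at t=0.7800, next y-line at t=0.3002; Δt_x=2.0000, Δt_y=1.1547
    y: enter (1,5) at t=0.3002
    x: enter (2,5) at t=0.7800
    y: enter (2,6) at t=1.4549
    y: enter (2,7) at t=2.6096 ← occupied
  → r_5 = 2.6096

ranges = [1.2200, 1.8014, 3.4800, 4.8683, 2.6096]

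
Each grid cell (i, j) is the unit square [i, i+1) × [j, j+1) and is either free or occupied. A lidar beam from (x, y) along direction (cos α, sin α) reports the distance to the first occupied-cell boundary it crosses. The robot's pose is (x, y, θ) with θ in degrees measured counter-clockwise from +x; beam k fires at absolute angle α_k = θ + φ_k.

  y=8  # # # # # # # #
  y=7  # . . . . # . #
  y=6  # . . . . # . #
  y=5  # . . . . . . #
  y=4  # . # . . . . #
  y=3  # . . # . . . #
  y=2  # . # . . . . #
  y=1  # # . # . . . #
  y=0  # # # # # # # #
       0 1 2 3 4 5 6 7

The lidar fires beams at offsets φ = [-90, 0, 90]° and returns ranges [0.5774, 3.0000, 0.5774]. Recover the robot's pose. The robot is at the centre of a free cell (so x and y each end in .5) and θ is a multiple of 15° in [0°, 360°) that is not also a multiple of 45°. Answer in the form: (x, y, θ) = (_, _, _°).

(x, y, θ) = (3.5, 2.5, 330°)

Candidates: 35 free-cell centres × 16 headings = 560 poses. Raycast each; keep the one whose scan matches to 4 dp.
  (1.5, 3.5, 210°): beam 1 = 1.0000 ≠ 0.5774 ✗
  (2.5, 7.5, 345°): beam 1 = 5.6940 ≠ 0.5774 ✗
  (2.5, 3.5, 345°): beam 1 = 0.5176 ≠ 0.5774 ✗
  (3.5, 4.5, 75°): beam 1 = 3.6235 ≠ 0.5774 ✗
  (3.5, 6.5, 210°): beam 1 = 1.7321 ≠ 0.5774 ✗
  …
  (3.5, 2.5, 330°): r_1=0.5774, r_2=3.0000, r_3=0.5774 — all match ✓
No second candidate reproduces the full scan.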